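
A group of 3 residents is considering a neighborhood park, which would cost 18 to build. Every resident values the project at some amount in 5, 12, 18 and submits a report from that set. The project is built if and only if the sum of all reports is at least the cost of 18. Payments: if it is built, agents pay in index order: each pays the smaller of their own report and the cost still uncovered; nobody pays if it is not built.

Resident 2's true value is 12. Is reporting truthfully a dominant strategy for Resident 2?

Consider the case where Resident 1 reports 5 and Resident 3 reports 12.
Truthful report 12: project built, pays 12, utility 12 - 12 = 0.
Report 5 instead: project built, pays 5, utility 12 - 5 = 7.
Since 7 > 0, reporting 5 is strictly better here, so truthful reporting is not dominant.

No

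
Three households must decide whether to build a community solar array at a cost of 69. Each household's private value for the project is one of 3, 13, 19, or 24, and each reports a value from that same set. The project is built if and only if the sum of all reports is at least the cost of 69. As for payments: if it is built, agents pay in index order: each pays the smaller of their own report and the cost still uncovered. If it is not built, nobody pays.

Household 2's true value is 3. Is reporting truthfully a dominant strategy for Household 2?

Yes

Check each profile of the others' reports and compare truth against every alternative report.
Others report (3, 3): truth gives 0, best alternative gives 0.
Others report (3, 13): truth gives 0, best alternative gives 0.
Others report (3, 19): truth gives 0, best alternative gives 0.
Others report (3, 24): truth gives 0, best alternative gives 0.
Others report (13, 3): truth gives 0, best alternative gives 0.
Others report (13, 13): truth gives 0, best alternative gives 0.
(Remaining 10 profiles checked similarly; truth is weakly best in each.)
In every case the truthful report is at least as good as any alternative, so it is a dominant strategy.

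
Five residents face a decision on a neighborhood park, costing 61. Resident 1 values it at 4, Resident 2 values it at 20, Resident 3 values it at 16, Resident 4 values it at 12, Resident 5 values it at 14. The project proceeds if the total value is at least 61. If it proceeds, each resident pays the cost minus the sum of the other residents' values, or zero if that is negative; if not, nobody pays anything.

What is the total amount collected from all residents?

Total value 66 ≥ cost 61, so it is built.
Resident 1: others sum to 62; max(0, 61 - 62) = 0.
Resident 2: others sum to 46; max(0, 61 - 46) = 15.
Resident 3: others sum to 50; max(0, 61 - 50) = 11.
Resident 4: others sum to 54; max(0, 61 - 54) = 7.
Resident 5: others sum to 52; max(0, 61 - 52) = 9.
Total collected = 0 + 15 + 11 + 7 + 9 = 42.

42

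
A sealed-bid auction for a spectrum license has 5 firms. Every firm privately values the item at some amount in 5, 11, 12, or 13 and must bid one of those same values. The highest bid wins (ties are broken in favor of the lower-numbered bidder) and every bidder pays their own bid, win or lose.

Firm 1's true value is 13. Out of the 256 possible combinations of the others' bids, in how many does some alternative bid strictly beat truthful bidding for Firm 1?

Others bid (5, 5, 5, 5): truth gives 0; bid 5 gives 8 > 0. Violating.
Others bid (5, 5, 5, 11): truth gives 0; bid 11 gives 2 > 0. Violating.
Others bid (5, 5, 5, 12): truth gives 0; bid 12 gives 1 > 0. Violating.
Others bid (5, 5, 11, 5): truth gives 0; bid 11 gives 2 > 0. Violating.
Others bid (5, 5, 5, 13): truth gives 0; no alternative beats it.
Others bid (5, 5, 11, 13): truth gives 0; no alternative beats it.
(Checking all 256 profiles: 81 have a profitable deviation, 175 do not.)

81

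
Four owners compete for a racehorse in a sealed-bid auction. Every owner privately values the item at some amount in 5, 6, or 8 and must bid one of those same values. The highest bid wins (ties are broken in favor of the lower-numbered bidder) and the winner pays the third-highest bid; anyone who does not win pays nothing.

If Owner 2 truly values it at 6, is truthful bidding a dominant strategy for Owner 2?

Consider the case where Owner 1 bids 5, Owner 3 bids 5 and Owner 4 bids 8.
Truthful bid 6: loses, pays 0, utility 0.
Bid 8 instead: wins, pays 5, utility 6 - 5 = 1.
Since 1 > 0, bidding 8 is strictly better here, so truthful bidding is not dominant.

No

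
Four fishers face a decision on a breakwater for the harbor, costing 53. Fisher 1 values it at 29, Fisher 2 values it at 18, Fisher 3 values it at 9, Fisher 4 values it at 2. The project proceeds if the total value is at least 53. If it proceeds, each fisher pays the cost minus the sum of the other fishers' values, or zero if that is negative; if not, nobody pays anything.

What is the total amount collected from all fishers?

Total value 58 ≥ cost 53, so it is built.
Fisher 1: others sum to 29; max(0, 53 - 29) = 24.
Fisher 2: others sum to 40; max(0, 53 - 40) = 13.
Fisher 3: others sum to 49; max(0, 53 - 49) = 4.
Fisher 4: others sum to 56; max(0, 53 - 56) = 0.
Total collected = 24 + 13 + 4 + 0 = 41.

41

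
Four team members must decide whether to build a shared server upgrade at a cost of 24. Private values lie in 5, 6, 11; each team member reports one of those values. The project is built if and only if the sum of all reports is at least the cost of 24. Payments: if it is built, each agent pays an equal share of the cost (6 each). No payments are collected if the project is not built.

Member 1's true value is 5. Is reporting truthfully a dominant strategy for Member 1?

Yes

Check each profile of the others' reports and compare truth against every alternative report.
Others report (6, 6, 6): truth gives 0, best alternative gives -1.
Others report (5, 5, 11): truth gives -1, best alternative gives -1.
Others report (5, 6, 11): truth gives -1, best alternative gives -1.
Others report (5, 11, 5): truth gives -1, best alternative gives -1.
Others report (5, 11, 6): truth gives -1, best alternative gives -1.
Others report (5, 11, 11): truth gives -1, best alternative gives -1.
(Remaining 21 profiles checked similarly; truth is weakly best in each.)
In every case the truthful report is at least as good as any alternative, so it is a dominant strategy.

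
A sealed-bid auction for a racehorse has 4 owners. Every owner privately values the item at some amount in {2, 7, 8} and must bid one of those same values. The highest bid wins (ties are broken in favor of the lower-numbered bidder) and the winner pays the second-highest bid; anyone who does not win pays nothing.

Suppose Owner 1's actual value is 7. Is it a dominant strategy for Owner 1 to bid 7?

Check each profile of the others' bids and compare truth against every alternative bid.
Others bid (2, 2, 2): truth gives 5, best alternative gives 5.
Others bid (2, 2, 7): truth gives 0, best alternative gives 0.
Others bid (2, 2, 8): truth gives 0, best alternative gives 0.
Others bid (2, 7, 2): truth gives 0, best alternative gives 0.
Others bid (2, 7, 7): truth gives 0, best alternative gives 0.
Others bid (2, 7, 8): truth gives 0, best alternative gives 0.
(Remaining 21 profiles checked similarly; truth is weakly best in each.)
In every case the truthful bid is at least as good as any alternative, so it is a dominant strategy.

Yes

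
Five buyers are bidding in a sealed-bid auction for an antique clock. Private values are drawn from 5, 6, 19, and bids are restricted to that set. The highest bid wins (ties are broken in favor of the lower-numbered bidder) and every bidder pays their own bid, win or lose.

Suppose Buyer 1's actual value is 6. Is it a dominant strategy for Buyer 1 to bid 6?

Consider the case where Buyer 2 bids 5, Buyer 3 bids 5, Buyer 4 bids 5 and Buyer 5 bids 5.
Truthful bid 6: wins, pays 6, utility 6 - 6 = 0.
Bid 5 instead: wins, pays 5, utility 6 - 5 = 1.
Since 1 > 0, bidding 5 is strictly better here, so truthful bidding is not dominant.

No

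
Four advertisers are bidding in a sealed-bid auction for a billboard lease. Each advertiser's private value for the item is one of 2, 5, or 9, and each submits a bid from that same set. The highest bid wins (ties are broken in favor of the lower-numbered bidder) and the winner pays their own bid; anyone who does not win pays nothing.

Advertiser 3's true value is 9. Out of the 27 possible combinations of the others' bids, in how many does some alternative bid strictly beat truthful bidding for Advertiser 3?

Others bid (2, 2, 2): truth gives 0; bid 5 gives 4 > 0. Violating.
Others bid (2, 2, 5): truth gives 0; bid 5 gives 4 > 0. Violating.
Others bid (2, 2, 9): truth gives 0; no alternative beats it.
Others bid (2, 5, 2): truth gives 0; no alternative beats it.
(Checking all 27 profiles: 2 have a profitable deviation, 25 do not.)

2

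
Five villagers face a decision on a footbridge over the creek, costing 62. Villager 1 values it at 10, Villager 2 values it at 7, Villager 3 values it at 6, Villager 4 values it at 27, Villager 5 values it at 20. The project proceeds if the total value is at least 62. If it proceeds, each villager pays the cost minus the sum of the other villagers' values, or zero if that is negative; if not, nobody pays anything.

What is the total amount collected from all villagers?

Total value 70 ≥ cost 62, so it is built.
Villager 1: others sum to 60; max(0, 62 - 60) = 2.
Villager 2: others sum to 63; max(0, 62 - 63) = 0.
Villager 3: others sum to 64; max(0, 62 - 64) = 0.
Villager 4: others sum to 43; max(0, 62 - 43) = 19.
Villager 5: others sum to 50; max(0, 62 - 50) = 12.
Total collected = 2 + 0 + 0 + 19 + 12 = 33.

33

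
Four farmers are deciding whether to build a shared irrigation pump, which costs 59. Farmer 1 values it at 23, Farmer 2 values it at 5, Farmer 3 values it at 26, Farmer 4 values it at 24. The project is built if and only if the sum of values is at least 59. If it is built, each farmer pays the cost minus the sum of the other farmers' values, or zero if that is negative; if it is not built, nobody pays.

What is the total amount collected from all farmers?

16

Total value 78 ≥ cost 59, so it is built.
Farmer 1: others sum to 55; max(0, 59 - 55) = 4.
Farmer 2: others sum to 73; max(0, 59 - 73) = 0.
Farmer 3: others sum to 52; max(0, 59 - 52) = 7.
Farmer 4: others sum to 54; max(0, 59 - 54) = 5.
Total collected = 4 + 0 + 7 + 5 = 16.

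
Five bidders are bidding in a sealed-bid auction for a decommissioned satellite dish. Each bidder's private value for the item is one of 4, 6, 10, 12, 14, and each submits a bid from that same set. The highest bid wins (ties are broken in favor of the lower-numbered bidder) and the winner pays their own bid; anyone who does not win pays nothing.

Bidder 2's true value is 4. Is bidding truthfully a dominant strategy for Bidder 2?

Yes

Check each profile of the others' bids and compare truth against every alternative bid.
Others bid (4, 4, 4, 4): truth gives 0, best alternative gives -2.
Others bid (4, 4, 4, 6): truth gives 0, best alternative gives -2.
Others bid (4, 4, 6, 4): truth gives 0, best alternative gives -2.
Others bid (4, 4, 6, 6): truth gives 0, best alternative gives -2.
Others bid (4, 6, 4, 4): truth gives 0, best alternative gives -2.
Others bid (4, 6, 4, 6): truth gives 0, best alternative gives -2.
(Remaining 619 profiles checked similarly; truth is weakly best in each.)
In every case the truthful bid is at least as good as any alternative, so it is a dominant strategy.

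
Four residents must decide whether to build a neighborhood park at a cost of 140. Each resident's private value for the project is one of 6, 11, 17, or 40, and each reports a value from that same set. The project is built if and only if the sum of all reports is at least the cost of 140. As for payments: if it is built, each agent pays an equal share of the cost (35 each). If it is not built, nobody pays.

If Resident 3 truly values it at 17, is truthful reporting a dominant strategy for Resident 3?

Check each profile of the others' reports and compare truth against every alternative report.
Others report (6, 6, 6): truth gives 0, best alternative gives 0.
Others report (6, 6, 11): truth gives 0, best alternative gives 0.
Others report (6, 6, 17): truth gives 0, best alternative gives 0.
Others report (6, 6, 40): truth gives 0, best alternative gives 0.
Others report (6, 11, 6): truth gives 0, best alternative gives 0.
Others report (6, 11, 11): truth gives 0, best alternative gives 0.
(Remaining 58 profiles checked similarly; truth is weakly best in each.)
In every case the truthful report is at least as good as any alternative, so it is a dominant strategy.

Yes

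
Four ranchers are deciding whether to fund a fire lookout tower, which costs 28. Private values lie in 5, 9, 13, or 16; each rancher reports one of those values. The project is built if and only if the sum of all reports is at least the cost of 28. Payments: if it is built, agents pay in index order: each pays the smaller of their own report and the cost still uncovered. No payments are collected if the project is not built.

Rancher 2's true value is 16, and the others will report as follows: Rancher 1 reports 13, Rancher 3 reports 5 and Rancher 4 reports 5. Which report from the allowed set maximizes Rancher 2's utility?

Report 5: project built, pays 5, utility 16 - 5 = 11.
Report 9: project built, pays 9, utility 16 - 9 = 7.
Report 13: project built, pays 13, utility 16 - 13 = 3.
Report 16: project built, pays 15, utility 16 - 15 = 1.
The best choice is 5 with utility 11.

5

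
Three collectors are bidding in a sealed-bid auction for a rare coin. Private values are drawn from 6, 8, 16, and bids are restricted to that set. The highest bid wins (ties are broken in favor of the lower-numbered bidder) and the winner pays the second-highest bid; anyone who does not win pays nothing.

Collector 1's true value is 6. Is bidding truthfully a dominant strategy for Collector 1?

Check each profile of the others' bids and compare truth against every alternative bid.
Others bid (6, 8): truth gives 0, best alternative gives -2.
Others bid (8, 6): truth gives 0, best alternative gives -2.
Others bid (8, 8): truth gives 0, best alternative gives -2.
Others bid (6, 6): truth gives 0, best alternative gives 0.
Others bid (6, 16): truth gives 0, best alternative gives 0.
Others bid (8, 16): truth gives 0, best alternative gives 0.
(Remaining 3 profiles checked similarly; truth is weakly best in each.)
In every case the truthful bid is at least as good as any alternative, so it is a dominant strategy.

Yes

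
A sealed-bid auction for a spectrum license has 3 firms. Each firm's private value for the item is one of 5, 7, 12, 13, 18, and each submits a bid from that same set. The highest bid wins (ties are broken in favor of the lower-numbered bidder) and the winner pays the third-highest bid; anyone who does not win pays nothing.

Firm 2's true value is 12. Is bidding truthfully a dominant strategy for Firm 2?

Consider the case where Firm 1 bids 5 and Firm 3 bids 13.
Truthful bid 12: loses, pays 0, utility 0.
Bid 13 instead: wins, pays 5, utility 12 - 5 = 7.
Since 7 > 0, bidding 13 is strictly better here, so truthful bidding is not dominant.

No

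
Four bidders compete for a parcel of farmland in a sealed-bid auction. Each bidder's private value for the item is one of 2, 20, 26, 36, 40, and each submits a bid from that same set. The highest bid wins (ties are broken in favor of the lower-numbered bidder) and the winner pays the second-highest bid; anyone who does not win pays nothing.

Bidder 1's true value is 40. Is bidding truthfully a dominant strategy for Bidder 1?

Yes

Check each profile of the others' bids and compare truth against every alternative bid.
Others bid (2, 2, 2): truth gives 38, best alternative gives 38.
Others bid (2, 2, 20): truth gives 20, best alternative gives 20.
Others bid (2, 20, 2): truth gives 20, best alternative gives 20.
Others bid (2, 20, 20): truth gives 20, best alternative gives 20.
Others bid (20, 2, 2): truth gives 20, best alternative gives 20.
Others bid (20, 2, 20): truth gives 20, best alternative gives 20.
(Remaining 119 profiles checked similarly; truth is weakly best in each.)
In every case the truthful bid is at least as good as any alternative, so it is a dominant strategy.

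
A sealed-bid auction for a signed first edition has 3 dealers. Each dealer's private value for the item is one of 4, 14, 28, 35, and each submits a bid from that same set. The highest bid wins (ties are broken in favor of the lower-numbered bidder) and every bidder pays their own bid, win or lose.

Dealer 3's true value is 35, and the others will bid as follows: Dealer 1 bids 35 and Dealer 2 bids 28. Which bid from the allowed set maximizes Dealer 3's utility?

4

Bid 4: loses but pays 4, utility -4.
Bid 14: loses but pays 14, utility -14.
Bid 28: loses but pays 28, utility -28.
Bid 35: loses but pays 35, utility -35.
The best choice is 4 with utility -4.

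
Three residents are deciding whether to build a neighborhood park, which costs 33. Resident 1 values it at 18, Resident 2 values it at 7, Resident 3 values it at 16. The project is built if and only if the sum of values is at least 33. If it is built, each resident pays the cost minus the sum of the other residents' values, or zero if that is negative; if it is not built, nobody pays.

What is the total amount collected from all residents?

18

Total value 41 ≥ cost 33, so it is built.
Resident 1: others sum to 23; max(0, 33 - 23) = 10.
Resident 2: others sum to 34; max(0, 33 - 34) = 0.
Resident 3: others sum to 25; max(0, 33 - 25) = 8.
Total collected = 10 + 0 + 8 = 18.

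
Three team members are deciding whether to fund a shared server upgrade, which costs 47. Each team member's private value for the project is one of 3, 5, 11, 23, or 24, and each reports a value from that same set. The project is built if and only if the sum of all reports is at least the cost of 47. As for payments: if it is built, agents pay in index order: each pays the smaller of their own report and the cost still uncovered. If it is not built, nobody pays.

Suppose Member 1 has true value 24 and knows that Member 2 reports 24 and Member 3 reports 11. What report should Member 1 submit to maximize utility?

Report 3: project not built, utility 0.
Report 5: project not built, utility 0.
Report 11: project not built, utility 0.
Report 23: project built, pays 23, utility 24 - 23 = 1.
Report 24: project built, pays 24, utility 24 - 24 = 0.
The best choice is 23 with utility 1.

23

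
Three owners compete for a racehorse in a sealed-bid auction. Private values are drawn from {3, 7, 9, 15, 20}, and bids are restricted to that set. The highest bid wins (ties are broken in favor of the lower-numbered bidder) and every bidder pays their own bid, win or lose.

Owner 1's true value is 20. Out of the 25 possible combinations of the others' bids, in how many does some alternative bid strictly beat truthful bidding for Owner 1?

Others bid (3, 3): truth gives 0; bid 3 gives 17 > 0. Violating.
Others bid (3, 7): truth gives 0; bid 7 gives 13 > 0. Violating.
Others bid (3, 9): truth gives 0; bid 9 gives 11 > 0. Violating.
Others bid (3, 15): truth gives 0; bid 15 gives 5 > 0. Violating.
Others bid (3, 20): truth gives 0; no alternative beats it.
Others bid (7, 20): truth gives 0; no alternative beats it.
(Checking all 25 profiles: 16 have a profitable deviation, 9 do not.)

16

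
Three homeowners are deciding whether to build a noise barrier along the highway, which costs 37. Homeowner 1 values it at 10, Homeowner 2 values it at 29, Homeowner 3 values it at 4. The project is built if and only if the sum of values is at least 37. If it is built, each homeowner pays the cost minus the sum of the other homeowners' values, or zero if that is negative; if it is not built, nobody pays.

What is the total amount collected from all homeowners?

Total value 43 ≥ cost 37, so it is built.
Homeowner 1: others sum to 33; max(0, 37 - 33) = 4.
Homeowner 2: others sum to 14; max(0, 37 - 14) = 23.
Homeowner 3: others sum to 39; max(0, 37 - 39) = 0.
Total collected = 4 + 23 + 0 = 27.

27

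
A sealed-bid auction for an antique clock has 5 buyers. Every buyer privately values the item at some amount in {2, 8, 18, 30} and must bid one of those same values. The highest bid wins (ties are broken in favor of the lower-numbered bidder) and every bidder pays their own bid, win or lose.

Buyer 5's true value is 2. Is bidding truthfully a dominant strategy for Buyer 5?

Yes

Check each profile of the others' bids and compare truth against every alternative bid.
Others bid (2, 2, 2, 8): truth gives -2, best alternative gives -8.
Others bid (2, 2, 2, 18): truth gives -2, best alternative gives -8.
Others bid (2, 2, 2, 30): truth gives -2, best alternative gives -8.
Others bid (2, 2, 8, 2): truth gives -2, best alternative gives -8.
Others bid (2, 2, 8, 8): truth gives -2, best alternative gives -8.
Others bid (2, 2, 8, 18): truth gives -2, best alternative gives -8.
(Remaining 250 profiles checked similarly; truth is weakly best in each.)
In every case the truthful bid is at least as good as any alternative, so it is a dominant strategy.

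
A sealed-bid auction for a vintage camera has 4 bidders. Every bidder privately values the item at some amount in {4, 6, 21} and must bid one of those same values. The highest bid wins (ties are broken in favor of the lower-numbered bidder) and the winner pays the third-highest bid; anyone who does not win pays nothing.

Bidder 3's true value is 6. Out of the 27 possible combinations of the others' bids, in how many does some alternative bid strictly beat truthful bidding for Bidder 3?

Others bid (4, 4, 21): truth gives 0; bid 21 gives 2 > 0. Violating.
Others bid (4, 6, 4): truth gives 0; bid 21 gives 2 > 0. Violating.
Others bid (6, 4, 4): truth gives 0; bid 21 gives 2 > 0. Violating.
Others bid (4, 4, 4): truth gives 2; no alternative beats it.
Others bid (4, 4, 6): truth gives 2; no alternative beats it.
(Checking all 27 profiles: 3 have a profitable deviation, 24 do not.)

3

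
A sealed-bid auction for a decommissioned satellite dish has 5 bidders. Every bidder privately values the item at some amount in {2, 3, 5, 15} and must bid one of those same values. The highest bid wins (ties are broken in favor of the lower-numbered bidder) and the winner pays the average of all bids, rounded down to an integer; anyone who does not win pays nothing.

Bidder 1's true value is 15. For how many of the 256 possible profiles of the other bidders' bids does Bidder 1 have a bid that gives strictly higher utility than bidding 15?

81

Others bid (2, 2, 2, 2): truth gives 11; bid 2 gives 13 > 11. Violating.
Others bid (2, 2, 2, 3): truth gives 11; bid 3 gives 13 > 11. Violating.
Others bid (2, 2, 2, 5): truth gives 10; bid 5 gives 12 > 10. Violating.
Others bid (2, 2, 3, 2): truth gives 11; bid 3 gives 13 > 11. Violating.
Others bid (2, 2, 2, 15): truth gives 8; no alternative beats it.
Others bid (2, 2, 3, 15): truth gives 8; no alternative beats it.
(Checking all 256 profiles: 81 have a profitable deviation, 175 do not.)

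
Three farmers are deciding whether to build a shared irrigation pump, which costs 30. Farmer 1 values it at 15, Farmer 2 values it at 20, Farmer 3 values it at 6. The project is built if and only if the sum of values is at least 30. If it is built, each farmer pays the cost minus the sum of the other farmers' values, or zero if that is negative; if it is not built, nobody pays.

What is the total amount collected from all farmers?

Total value 41 ≥ cost 30, so it is built.
Farmer 1: others sum to 26; max(0, 30 - 26) = 4.
Farmer 2: others sum to 21; max(0, 30 - 21) = 9.
Farmer 3: others sum to 35; max(0, 30 - 35) = 0.
Total collected = 4 + 9 + 0 = 13.

13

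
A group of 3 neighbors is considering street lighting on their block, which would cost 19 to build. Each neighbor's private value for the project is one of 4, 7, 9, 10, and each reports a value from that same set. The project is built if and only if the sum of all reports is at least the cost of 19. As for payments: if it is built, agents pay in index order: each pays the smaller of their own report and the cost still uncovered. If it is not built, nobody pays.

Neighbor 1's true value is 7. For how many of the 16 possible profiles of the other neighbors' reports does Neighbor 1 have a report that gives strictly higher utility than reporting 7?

Others report (7, 9): truth gives 0; report 4 gives 3 > 0. Violating.
Others report (7, 10): truth gives 0; report 4 gives 3 > 0. Violating.
Others report (9, 7): truth gives 0; report 4 gives 3 > 0. Violating.
Others report (9, 9): truth gives 0; report 4 gives 3 > 0. Violating.
Others report (4, 4): truth gives 0; no alternative beats it.
Others report (4, 7): truth gives 0; no alternative beats it.
(Checking all 16 profiles: 8 have a profitable deviation, 8 do not.)

8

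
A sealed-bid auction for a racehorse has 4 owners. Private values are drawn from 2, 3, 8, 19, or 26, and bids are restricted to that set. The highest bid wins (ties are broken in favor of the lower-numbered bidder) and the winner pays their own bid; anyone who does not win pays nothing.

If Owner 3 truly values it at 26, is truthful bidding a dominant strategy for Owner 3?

Consider the case where Owner 1 bids 2, Owner 2 bids 2 and Owner 4 bids 2.
Truthful bid 26: wins, pays 26, utility 26 - 26 = 0.
Bid 3 instead: wins, pays 3, utility 26 - 3 = 23.
Since 23 > 0, bidding 3 is strictly better here, so truthful bidding is not dominant.

No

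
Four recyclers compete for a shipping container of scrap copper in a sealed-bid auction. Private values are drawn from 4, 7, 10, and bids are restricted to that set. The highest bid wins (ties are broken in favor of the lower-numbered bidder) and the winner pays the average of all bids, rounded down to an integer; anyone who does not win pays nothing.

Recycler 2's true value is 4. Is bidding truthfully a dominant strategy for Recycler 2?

Yes

Check each profile of the others' bids and compare truth against every alternative bid.
Others bid (4, 7, 7): truth gives 0, best alternative gives -2.
Others bid (4, 4, 7): truth gives 0, best alternative gives -1.
Others bid (4, 7, 4): truth gives 0, best alternative gives -1.
Others bid (4, 4, 4): truth gives 0, best alternative gives 0.
Others bid (4, 4, 10): truth gives 0, best alternative gives 0.
Others bid (4, 7, 10): truth gives 0, best alternative gives 0.
(Remaining 21 profiles checked similarly; truth is weakly best in each.)
In every case the truthful bid is at least as good as any alternative, so it is a dominant strategy.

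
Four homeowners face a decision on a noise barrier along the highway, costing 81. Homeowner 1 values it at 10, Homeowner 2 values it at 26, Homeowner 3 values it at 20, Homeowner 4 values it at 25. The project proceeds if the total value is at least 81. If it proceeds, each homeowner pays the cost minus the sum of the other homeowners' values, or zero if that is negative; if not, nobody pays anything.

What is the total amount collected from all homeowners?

81

Total value 81 ≥ cost 81, so it is built.
Homeowner 1: others sum to 71; max(0, 81 - 71) = 10.
Homeowner 2: others sum to 55; max(0, 81 - 55) = 26.
Homeowner 3: others sum to 61; max(0, 81 - 61) = 20.
Homeowner 4: others sum to 56; max(0, 81 - 56) = 25.
Total collected = 10 + 26 + 20 + 25 = 81.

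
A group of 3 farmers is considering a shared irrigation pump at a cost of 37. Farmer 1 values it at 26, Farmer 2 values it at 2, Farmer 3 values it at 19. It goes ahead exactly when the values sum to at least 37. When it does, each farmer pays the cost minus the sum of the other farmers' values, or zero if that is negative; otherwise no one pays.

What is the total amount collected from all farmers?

25

Total value 47 ≥ cost 37, so it is built.
Farmer 1: others sum to 21; max(0, 37 - 21) = 16.
Farmer 2: others sum to 45; max(0, 37 - 45) = 0.
Farmer 3: others sum to 28; max(0, 37 - 28) = 9.
Total collected = 16 + 0 + 9 = 25.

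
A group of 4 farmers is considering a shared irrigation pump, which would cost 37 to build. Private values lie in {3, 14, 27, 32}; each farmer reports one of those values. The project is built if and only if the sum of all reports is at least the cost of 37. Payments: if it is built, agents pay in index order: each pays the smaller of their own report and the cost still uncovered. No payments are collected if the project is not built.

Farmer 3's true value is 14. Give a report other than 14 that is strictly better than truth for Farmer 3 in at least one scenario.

Suppose Farmer 1 reports 3, Farmer 2 reports 3 and Farmer 4 reports 32.
Report 14: project built, pays 14, utility 14 - 14 = 0.
Report 3: project built, pays 3, utility 14 - 3 = 11.
So reporting 3 beats truth here (11 > 0).

3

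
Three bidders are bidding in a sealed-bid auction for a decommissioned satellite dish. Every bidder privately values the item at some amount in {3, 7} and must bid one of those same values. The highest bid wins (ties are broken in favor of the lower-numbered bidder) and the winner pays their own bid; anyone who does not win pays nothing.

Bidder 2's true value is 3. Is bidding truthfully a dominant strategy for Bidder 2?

Yes

Check each profile of the others' bids and compare truth against every alternative bid.
Others bid (3, 3): truth gives 0, best alternative gives -4.
Others bid (3, 7): truth gives 0, best alternative gives -4.
Others bid (7, 3): truth gives 0, best alternative gives 0.
Others bid (7, 7): truth gives 0, best alternative gives 0.
In every case the truthful bid is at least as good as any alternative, so it is a dominant strategy.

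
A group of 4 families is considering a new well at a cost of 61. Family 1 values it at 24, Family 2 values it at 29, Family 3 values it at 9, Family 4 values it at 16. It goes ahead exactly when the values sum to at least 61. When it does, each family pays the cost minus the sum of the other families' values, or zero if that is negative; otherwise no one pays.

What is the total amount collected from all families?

19

Total value 78 ≥ cost 61, so it is built.
Family 1: others sum to 54; max(0, 61 - 54) = 7.
Family 2: others sum to 49; max(0, 61 - 49) = 12.
Family 3: others sum to 69; max(0, 61 - 69) = 0.
Family 4: others sum to 62; max(0, 61 - 62) = 0.
Total collected = 7 + 12 + 0 + 0 = 19.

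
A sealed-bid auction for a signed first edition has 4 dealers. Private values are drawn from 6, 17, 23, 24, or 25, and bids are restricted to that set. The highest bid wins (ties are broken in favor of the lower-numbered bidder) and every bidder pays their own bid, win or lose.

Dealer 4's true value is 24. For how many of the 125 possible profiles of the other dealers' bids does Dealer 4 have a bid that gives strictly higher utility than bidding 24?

Others bid (6, 6, 6): truth gives 0; bid 17 gives 7 > 0. Violating.
Others bid (6, 6, 17): truth gives 0; bid 23 gives 1 > 0. Violating.
Others bid (6, 6, 24): truth gives -24; bid 25 gives -1 > -24. Violating.
Others bid (6, 6, 25): truth gives -24; bid 6 gives -6 > -24. Violating.
Others bid (6, 6, 23): truth gives 0; no alternative beats it.
Others bid (6, 17, 23): truth gives 0; no alternative beats it.
(Checking all 125 profiles: 106 have a profitable deviation, 19 do not.)

106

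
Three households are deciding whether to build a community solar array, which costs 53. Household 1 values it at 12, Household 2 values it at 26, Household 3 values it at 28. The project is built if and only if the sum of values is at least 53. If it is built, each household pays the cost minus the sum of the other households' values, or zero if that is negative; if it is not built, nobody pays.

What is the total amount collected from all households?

Total value 66 ≥ cost 53, so it is built.
Household 1: others sum to 54; max(0, 53 - 54) = 0.
Household 2: others sum to 40; max(0, 53 - 40) = 13.
Household 3: others sum to 38; max(0, 53 - 38) = 15.
Total collected = 0 + 13 + 15 = 28.

28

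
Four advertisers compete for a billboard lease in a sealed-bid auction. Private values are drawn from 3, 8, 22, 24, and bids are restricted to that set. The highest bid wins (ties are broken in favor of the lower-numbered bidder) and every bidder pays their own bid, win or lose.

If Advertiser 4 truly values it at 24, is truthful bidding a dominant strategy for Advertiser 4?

Consider the case where Advertiser 1 bids 3, Advertiser 2 bids 3 and Advertiser 3 bids 3.
Truthful bid 24: wins, pays 24, utility 24 - 24 = 0.
Bid 8 instead: wins, pays 8, utility 24 - 8 = 16.
Since 16 > 0, bidding 8 is strictly better here, so truthful bidding is not dominant.

No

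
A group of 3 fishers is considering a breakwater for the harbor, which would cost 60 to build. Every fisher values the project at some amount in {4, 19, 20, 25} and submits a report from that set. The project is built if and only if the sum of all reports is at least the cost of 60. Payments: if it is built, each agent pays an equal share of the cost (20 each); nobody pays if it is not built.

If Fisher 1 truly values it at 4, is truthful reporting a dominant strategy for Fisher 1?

Yes

Check each profile of the others' reports and compare truth against every alternative report.
Others report (19, 25): truth gives 0, best alternative gives -16.
Others report (20, 25): truth gives 0, best alternative gives -16.
Others report (25, 19): truth gives 0, best alternative gives -16.
Others report (25, 20): truth gives 0, best alternative gives -16.
Others report (25, 25): truth gives 0, best alternative gives -16.
Others report (4, 4): truth gives 0, best alternative gives 0.
(Remaining 10 profiles checked similarly; truth is weakly best in each.)
In every case the truthful report is at least as good as any alternative, so it is a dominant strategy.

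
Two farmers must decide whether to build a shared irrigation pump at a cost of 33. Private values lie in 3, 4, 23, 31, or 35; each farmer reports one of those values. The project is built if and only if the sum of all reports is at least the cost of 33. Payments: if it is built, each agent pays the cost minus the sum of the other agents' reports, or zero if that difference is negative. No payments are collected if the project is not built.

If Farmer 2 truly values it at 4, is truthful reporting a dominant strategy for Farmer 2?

Yes

Check each profile of the others' reports and compare truth against every alternative report.
Others report (35): truth gives 4, best alternative gives 4.
Others report (31): truth gives 2, best alternative gives 2.
Others report (3): truth gives 0, best alternative gives 0.
Others report (4): truth gives 0, best alternative gives 0.
Others report (23): truth gives 0, best alternative gives 0.
In every case the truthful report is at least as good as any alternative, so it is a dominant strategy.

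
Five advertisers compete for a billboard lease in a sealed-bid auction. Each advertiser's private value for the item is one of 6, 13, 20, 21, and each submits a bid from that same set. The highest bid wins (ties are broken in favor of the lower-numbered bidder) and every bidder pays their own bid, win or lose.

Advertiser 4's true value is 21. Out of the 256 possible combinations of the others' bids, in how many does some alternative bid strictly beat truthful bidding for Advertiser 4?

Others bid (6, 6, 6, 6): truth gives 0; bid 13 gives 8 > 0. Violating.
Others bid (6, 6, 6, 13): truth gives 0; bid 13 gives 8 > 0. Violating.
Others bid (6, 6, 6, 20): truth gives 0; bid 20 gives 1 > 0. Violating.
Others bid (6, 6, 13, 6): truth gives 0; bid 20 gives 1 > 0. Violating.
Others bid (6, 6, 6, 21): truth gives 0; no alternative beats it.
Others bid (6, 6, 13, 21): truth gives 0; no alternative beats it.
(Checking all 256 profiles: 172 have a profitable deviation, 84 do not.)

172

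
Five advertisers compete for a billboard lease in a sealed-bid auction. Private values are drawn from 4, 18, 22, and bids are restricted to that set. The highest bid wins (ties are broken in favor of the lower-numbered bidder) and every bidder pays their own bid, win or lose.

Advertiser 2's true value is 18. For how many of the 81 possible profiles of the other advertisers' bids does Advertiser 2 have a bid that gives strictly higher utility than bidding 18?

Others bid (4, 4, 4, 22): truth gives -18; bid 4 gives -4 > -18. Violating.
Others bid (4, 4, 18, 22): truth gives -18; bid 4 gives -4 > -18. Violating.
Others bid (4, 4, 22, 4): truth gives -18; bid 4 gives -4 > -18. Violating.
Others bid (4, 4, 22, 18): truth gives -18; bid 4 gives -4 > -18. Violating.
Others bid (4, 4, 4, 4): truth gives 0; no alternative beats it.
Others bid (4, 4, 4, 18): truth gives 0; no alternative beats it.
(Checking all 81 profiles: 73 have a profitable deviation, 8 do not.)

73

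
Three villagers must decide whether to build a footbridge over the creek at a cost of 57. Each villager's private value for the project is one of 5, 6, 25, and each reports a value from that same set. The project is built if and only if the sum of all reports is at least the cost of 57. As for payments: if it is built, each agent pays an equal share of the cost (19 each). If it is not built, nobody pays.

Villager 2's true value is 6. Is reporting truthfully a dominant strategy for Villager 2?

Yes

Check each profile of the others' reports and compare truth against every alternative report.
Others report (5, 5): truth gives 0, best alternative gives 0.
Others report (5, 6): truth gives 0, best alternative gives 0.
Others report (5, 25): truth gives 0, best alternative gives 0.
Others report (6, 5): truth gives 0, best alternative gives 0.
Others report (6, 6): truth gives 0, best alternative gives 0.
Others report (6, 25): truth gives 0, best alternative gives 0.
(Remaining 3 profiles checked similarly; truth is weakly best in each.)
In every case the truthful report is at least as good as any alternative, so it is a dominant strategy.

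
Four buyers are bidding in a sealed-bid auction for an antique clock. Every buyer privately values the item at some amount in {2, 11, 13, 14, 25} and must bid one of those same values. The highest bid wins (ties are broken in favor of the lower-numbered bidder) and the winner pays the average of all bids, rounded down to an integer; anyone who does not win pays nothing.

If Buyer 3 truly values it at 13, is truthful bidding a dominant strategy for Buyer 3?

Consider the case where Buyer 1 bids 2, Buyer 2 bids 2 and Buyer 4 bids 11.
Truthful bid 13: wins, pays 7, utility 13 - 7 = 6.
Bid 11 instead: wins, pays 6, utility 13 - 6 = 7.
Since 7 > 6, bidding 11 is strictly better here, so truthful bidding is not dominant.

No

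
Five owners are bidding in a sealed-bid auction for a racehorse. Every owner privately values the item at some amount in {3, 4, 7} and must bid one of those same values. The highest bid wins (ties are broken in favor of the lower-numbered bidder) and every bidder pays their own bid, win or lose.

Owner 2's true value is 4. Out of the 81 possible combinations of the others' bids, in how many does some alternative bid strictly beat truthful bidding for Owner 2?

Others bid (3, 3, 3, 7): truth gives -4; bid 3 gives -3 > -4. Violating.
Others bid (3, 3, 4, 7): truth gives -4; bid 3 gives -3 > -4. Violating.
Others bid (3, 3, 7, 3): truth gives -4; bid 3 gives -3 > -4. Violating.
Others bid (3, 3, 7, 4): truth gives -4; bid 3 gives -3 > -4. Violating.
Others bid (3, 3, 3, 3): truth gives 0; no alternative beats it.
Others bid (3, 3, 3, 4): truth gives 0; no alternative beats it.
(Checking all 81 profiles: 73 have a profitable deviation, 8 do not.)

73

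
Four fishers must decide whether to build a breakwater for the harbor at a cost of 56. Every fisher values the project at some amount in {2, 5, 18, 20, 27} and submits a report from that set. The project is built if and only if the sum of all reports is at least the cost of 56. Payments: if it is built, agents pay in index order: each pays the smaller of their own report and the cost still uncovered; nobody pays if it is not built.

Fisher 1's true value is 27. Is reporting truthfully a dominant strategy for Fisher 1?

No

Consider the case where Fisher 2 reports 2, Fisher 3 reports 18 and Fisher 4 reports 18.
Truthful report 27: project built, pays 27, utility 27 - 27 = 0.
Report 18 instead: project built, pays 18, utility 27 - 18 = 9.
Since 9 > 0, reporting 18 is strictly better here, so truthful reporting is not dominant.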